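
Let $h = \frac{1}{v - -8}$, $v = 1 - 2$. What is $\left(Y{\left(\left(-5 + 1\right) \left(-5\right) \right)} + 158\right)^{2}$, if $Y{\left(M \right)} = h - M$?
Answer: $\frac{935089}{49} \approx 19083.0$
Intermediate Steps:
$v = -1$ ($v = 1 - 2 = -1$)
$h = \frac{1}{7}$ ($h = \frac{1}{-1 - -8} = \frac{1}{-1 + 8} = \frac{1}{7} \approx 0.14286$)
$Y{\left(M \right)} = \frac{1}{7} - M$
$\left(Y{\left(\left(-5 + 1\right) \left(-5\right) \right)} + 158\right)^{2} = \left(\left(\frac{1}{7} - \left(-5 + 1\right) \left(-5\right)\right) + 158\right)^{2} = \left(\left(\frac{1}{7} - \left(-4\right) \left(-5\right)\right) + 158\right)^{2} = \left(\left(\frac{1}{7} - 20\right) + 158\right)^{2} = \left(- \frac{139}{7} + 158\right)^{2} = \left(\frac{967}{7}\right)^{2} = \frac{935089}{49}$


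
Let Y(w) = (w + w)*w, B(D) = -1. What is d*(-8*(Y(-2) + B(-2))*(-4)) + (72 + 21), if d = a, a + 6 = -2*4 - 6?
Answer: -4387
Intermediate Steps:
Y(w) = 2*w² (Y(w) = (2*w)*w = 2*w²)
a = -20 (a = -6 + (-2*4 - 6) = -6 + (-8 - 6) = -6 - 14 = -20)
d = -20
d*(-8*(Y(-2) + B(-2))*(-4)) + (72 + 21) = -(-160)*(2*(-2)² - 1)*(-4) + (72 + 21) = -(-160)*(2*4 - 1)*(-4) + 93 = -(-160)*(8 - 1)*(-4) + 93 = -(-160)*7*(-4) + 93 = -(-160)*(-28) + 93 = -20*224 + 93 = -4480 + 93 = -4387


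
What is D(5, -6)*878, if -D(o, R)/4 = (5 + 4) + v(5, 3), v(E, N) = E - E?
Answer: -31608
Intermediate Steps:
v(E, N) = 0
D(o, R) = -36 (D(o, R) = -4*((5 + 4) + 0) = -4*(9 + 0) = -4*9 = -36)
D(5, -6)*878 = -36*878 = -31608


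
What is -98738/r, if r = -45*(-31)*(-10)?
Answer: 49369/6975 ≈ 7.0780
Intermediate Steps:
r = -13950 (r = 1395*(-10) = -13950)
-98738/r = -98738/(-13950) = -98738*(-1/13950) = 49369/6975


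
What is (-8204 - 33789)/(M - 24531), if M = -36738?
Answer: 41993/61269 ≈ 0.68539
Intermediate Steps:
(-8204 - 33789)/(M - 24531) = (-8204 - 33789)/(-36738 - 24531) = -41993/(-61269) = -41993*(-1/61269) = 41993/61269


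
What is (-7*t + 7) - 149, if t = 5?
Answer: -177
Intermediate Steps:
(-7*t + 7) - 149 = (-7*5 + 7) - 149 = (-35 + 7) - 149 = -28 - 149 = -177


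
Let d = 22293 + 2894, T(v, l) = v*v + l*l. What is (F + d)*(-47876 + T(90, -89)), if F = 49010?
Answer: -2363545435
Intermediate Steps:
T(v, l) = l**2 + v**2 (T(v, l) = v**2 + l**2 = l**2 + v**2)
d = 25187
(F + d)*(-47876 + T(90, -89)) = (49010 + 25187)*(-47876 + ((-89)**2 + 90**2)) = 74197*(-47876 + (7921 + 8100)) = 74197*(-47876 + 16021) = 74197*(-31855) = -2363545435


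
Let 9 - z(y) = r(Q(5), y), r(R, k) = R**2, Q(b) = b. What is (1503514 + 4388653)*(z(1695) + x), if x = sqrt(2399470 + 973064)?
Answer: -94274672 + 17676501*sqrt(374726) ≈ 1.0726e+10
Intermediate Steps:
x = 3*sqrt(374726) (x = sqrt(3372534) = 3*sqrt(374726) ≈ 1836.4)
z(y) = -16 (z(y) = 9 - 1*5**2 = 9 - 1*25 = 9 - 25 = -16)
(1503514 + 4388653)*(z(1695) + x) = (1503514 + 4388653)*(-16 + 3*sqrt(374726)) = 5892167*(-16 + 3*sqrt(374726)) = -94274672 + 17676501*sqrt(374726)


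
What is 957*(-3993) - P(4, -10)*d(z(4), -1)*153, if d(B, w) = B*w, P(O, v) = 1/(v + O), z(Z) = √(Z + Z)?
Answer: -3821301 - 51*√2 ≈ -3.8214e+6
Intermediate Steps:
z(Z) = √2*√Z (z(Z) = √(2*Z) = √2*√Z)
P(O, v) = 1/(O + v)
957*(-3993) - P(4, -10)*d(z(4), -1)*153 = 957*(-3993) - ((√2*√4)*(-1))/(4 - 10)*153 = -3821301 - ((√2*2)*(-1))/(-6)*153 = -3821301 - (-2*√2*(-1)/6)*153 = -3821301 - (-(-1)*√2/3)*153 = -3821301 - √2/3*153 = -3821301 - 51*√2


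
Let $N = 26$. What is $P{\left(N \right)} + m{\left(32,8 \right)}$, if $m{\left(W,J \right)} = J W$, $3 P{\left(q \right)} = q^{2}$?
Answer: $\frac{1444}{3} \approx 481.33$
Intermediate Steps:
$P{\left(q \right)} = \frac{q^{2}}{3}$
$P{\left(N \right)} + m{\left(32,8 \right)} = \frac{26^{2}}{3} + 8 \cdot 32 = \frac{1}{3} \cdot 676 + 256 = \frac{676}{3} + 256 = \frac{1444}{3}$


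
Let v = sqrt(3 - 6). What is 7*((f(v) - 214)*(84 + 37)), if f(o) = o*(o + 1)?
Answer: -183799 + 847*I*sqrt(3) ≈ -1.838e+5 + 1467.0*I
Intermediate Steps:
v = I*sqrt(3) (v = sqrt(-3) = I*sqrt(3) ≈ 1.732*I)
f(o) = o*(1 + o)
7*((f(v) - 214)*(84 + 37)) = 7*(((I*sqrt(3))*(1 + I*sqrt(3)) - 214)*(84 + 37)) = 7*((I*sqrt(3)*(1 + I*sqrt(3)) - 214)*121) = 7*((-214 + I*sqrt(3)*(1 + I*sqrt(3)))*121) = 7*(-25894 + 121*I*sqrt(3)*(1 + I*sqrt(3))) = -181258 + 847*I*sqrt(3)*(1 + I*sqrt(3))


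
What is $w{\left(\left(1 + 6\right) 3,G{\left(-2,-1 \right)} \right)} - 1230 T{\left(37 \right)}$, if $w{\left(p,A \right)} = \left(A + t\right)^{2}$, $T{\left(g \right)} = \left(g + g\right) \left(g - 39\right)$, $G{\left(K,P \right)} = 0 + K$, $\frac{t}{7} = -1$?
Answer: $182121$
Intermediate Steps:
$t = -7$ ($t = 7 \left(-1\right) = -7$)
$G{\left(K,P \right)} = K$
$T{\left(g \right)} = 2 g \left(-39 + g\right)$
$w{\left(p,A \right)} = \left(-7 + A\right)^{2}$ ($w{\left(p,A \right)} = \left(A - 7\right)^{2} = \left(-7 + A\right)^{2}$)
$w{\left(\left(1 + 6\right) 3,G{\left(-2,-1 \right)} \right)} - 1230 T{\left(37 \right)} = \left(-7 - 2\right)^{2} - 1230 \cdot 2 \cdot 37 \left(-39 + 37\right) = \left(-9\right)^{2} - 1230 \cdot 2 \cdot 37 \left(-2\right) = 81 - -182040 = 81 + 182040 = 182121$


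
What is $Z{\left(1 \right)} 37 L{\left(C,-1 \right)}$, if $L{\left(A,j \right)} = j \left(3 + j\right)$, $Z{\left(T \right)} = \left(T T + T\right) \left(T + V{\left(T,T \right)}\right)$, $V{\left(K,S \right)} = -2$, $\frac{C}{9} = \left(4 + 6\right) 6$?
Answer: $148$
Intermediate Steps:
$C = 540$ ($C = 9 \left(4 + 6\right) 6 = 9 \cdot 10 \cdot 6 = 9 \cdot 60 = 540$)
$Z{\left(T \right)} = \left(-2 + T\right) \left(T + T^{2}\right)$ ($Z{\left(T \right)} = \left(T T + T\right) \left(T - 2\right) = \left(T^{2} + T\right) \left(-2 + T\right) = \left(T + T^{2}\right) \left(-2 + T\right) = \left(-2 + T\right) \left(T + T^{2}\right)$)
$Z{\left(1 \right)} 37 L{\left(C,-1 \right)} = 1 \left(-2 + 1^{2} - 1\right) 37 \left(- (3 - 1)\right) = 1 \left(-2 + 1 - 1\right) 37 \left(\left(-1\right) 2\right) = 1 \left(-2\right) 37 \left(-2\right) = \left(-2\right) 37 \left(-2\right) = \left(-74\right) \left(-2\right) = 148$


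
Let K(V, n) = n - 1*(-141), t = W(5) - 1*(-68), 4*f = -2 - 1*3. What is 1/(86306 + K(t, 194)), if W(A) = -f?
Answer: 1/86641 ≈ 1.1542e-5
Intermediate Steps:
f = -5/4 (f = (-2 - 1*3)/4 = (-2 - 3)/4 = (¼)*(-5) = -5/4 ≈ -1.2500)
W(A) = 5/4 (W(A) = -1*(-5/4) = 5/4)
t = 277/4 (t = 5/4 - 1*(-68) = 5/4 + 68 = 277/4 ≈ 69.250)
K(V, n) = 141 + n (K(V, n) = n + 141 = 141 + n)
1/(86306 + K(t, 194)) = 1/(86306 + (141 + 194)) = 1/(86306 + 335) = 1/86641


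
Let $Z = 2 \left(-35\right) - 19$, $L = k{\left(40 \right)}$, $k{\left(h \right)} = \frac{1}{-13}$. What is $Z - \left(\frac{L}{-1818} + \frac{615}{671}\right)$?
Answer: $- \frac{1425934427}{15858414} \approx -89.917$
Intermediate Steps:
$k{\left(h \right)} = - \frac{1}{13}$
$L = - \frac{1}{13} \approx -0.076923$
$Z = -89$ ($Z = -70 - 19 = -89$)
$Z - \left(\frac{L}{-1818} + \frac{615}{671}\right) = -89 - \left(- \frac{1}{13 \left(-1818\right)} + \frac{615}{671}\right) = -89 - \left(\left(- \frac{1}{13}\right) \left(- \frac{1}{1818}\right) + 615 \cdot \frac{1}{671}\right) = -89 - \left(\frac{1}{23634} + \frac{615}{671}\right) = -89 - \frac{14535581}{15858414} = - \frac{1425934427}{15858414}$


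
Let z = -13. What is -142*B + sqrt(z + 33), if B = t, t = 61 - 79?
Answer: 2556 + 2*sqrt(5) ≈ 2560.5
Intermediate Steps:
t = -18
B = -18
-142*B + sqrt(z + 33) = -142*(-18) + sqrt(-13 + 33) = 2556 + sqrt(20) = 2556 + 2*sqrt(5)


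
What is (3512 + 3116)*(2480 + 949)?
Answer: 22727412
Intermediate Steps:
(3512 + 3116)*(2480 + 949) = 6628*3429 = 22727412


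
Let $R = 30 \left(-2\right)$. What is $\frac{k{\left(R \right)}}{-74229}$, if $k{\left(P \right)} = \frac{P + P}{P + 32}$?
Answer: $- \frac{10}{173201} \approx -5.7736 \cdot 10^{-5}$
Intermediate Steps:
$R = -60$
$k{\left(P \right)} = \frac{2 P}{32 + P}$
$\frac{k{\left(R \right)}}{-74229} = \frac{2 \left(-60\right) \frac{1}{32 - 60}}{-74229} = 2 \left(-60\right) \frac{1}{-28} \left(- \frac{1}{74229}\right) = 2 \left(-60\right) \left(- \frac{1}{28}\right) \left(- \frac{1}{74229}\right) = \frac{30}{7} \left(- \frac{1}{74229}\right) = - \frac{10}{173201}$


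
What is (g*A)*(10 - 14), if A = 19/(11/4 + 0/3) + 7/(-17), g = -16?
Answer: 77760/187 ≈ 415.83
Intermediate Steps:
A = 1215/187 (A = 19/(11*(¼) + 0*(⅓)) + 7*(-1/17) = 19/(11/4 + 0) - 7/17 = 19/(11/4) - 7/17 = 19*(4/11) - 7/17 = 76/11 - 7/17 = 1215/187 ≈ 6.4973)
(g*A)*(10 - 14) = (-16*1215/187)*(10 - 14) = -19440/187*(-4) = 77760/187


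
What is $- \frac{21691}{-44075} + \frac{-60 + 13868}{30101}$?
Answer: $\frac{1261508391}{1326701575} \approx 0.95086$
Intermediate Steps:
$- \frac{21691}{-44075} + \frac{-60 + 13868}{30101} = \left(-21691\right) \left(- \frac{1}{44075}\right) + 13808 \cdot \frac{1}{30101} = \frac{21691}{44075} + \frac{13808}{30101} = \frac{1261508391}{1326701575}$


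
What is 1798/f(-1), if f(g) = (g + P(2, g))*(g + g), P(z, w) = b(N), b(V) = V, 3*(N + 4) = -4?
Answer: 2697/19 ≈ 141.95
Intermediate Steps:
N = -16/3 (N = -4 + (1/3)*(-4) = -4 - 4/3 = -16/3 ≈ -5.3333)
P(z, w) = -16/3
f(g) = 2*g*(-16/3 + g) (f(g) = (g - 16/3)*(g + g) = (-16/3 + g)*(2*g) = 2*g*(-16/3 + g))
1798/f(-1) = 1798/(((2/3)*(-1)*(-16 + 3*(-1)))) = 1798/(((2/3)*(-1)*(-16 - 3))) = 1798/(((2/3)*(-1)*(-19))) = 1798/(38/3) = 1798*(3/38) = 2697/19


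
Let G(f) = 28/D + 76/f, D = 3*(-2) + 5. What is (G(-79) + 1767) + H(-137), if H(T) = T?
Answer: 126482/79 ≈ 1601.0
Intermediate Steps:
D = -1 (D = -6 + 5 = -1)
G(f) = -28 + 76/f (G(f) = 28/(-1) + 76/f = 28*(-1) + 76/f = -28 + 76/f)
(G(-79) + 1767) + H(-137) = ((-28 + 76/(-79)) + 1767) - 137 = ((-28 + 76*(-1/79)) + 1767) - 137 = ((-28 - 76/79) + 1767) - 137 = (-2288/79 + 1767) - 137 = 137305/79 - 137 = 126482/79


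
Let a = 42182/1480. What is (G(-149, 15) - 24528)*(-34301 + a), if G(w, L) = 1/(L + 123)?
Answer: 28615235773029/34040 ≈ 8.4064e+8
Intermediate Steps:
G(w, L) = 1/(123 + L)
a = 21091/740 (a = 42182*(1/1480) = 21091/740 ≈ 28.501)
(G(-149, 15) - 24528)*(-34301 + a) = (1/(123 + 15) - 24528)*(-34301 + 21091/740) = (1/138 - 24528)*(-25361649/740) = -3384863/138*(-25361649/740) = 28615235773029/34040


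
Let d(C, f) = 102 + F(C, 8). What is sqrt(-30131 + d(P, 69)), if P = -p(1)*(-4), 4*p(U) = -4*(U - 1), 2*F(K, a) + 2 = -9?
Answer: I*sqrt(120138)/2 ≈ 173.3*I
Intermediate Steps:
F(K, a) = -11/2 (F(K, a) = -1 + (1/2)*(-9) = -1 - 9/2 = -11/2)
p(U) = 1 - U (p(U) = (-4*(U - 1))/4 = (-4*(-1 + U))/4 = (4 - 4*U)/4 = 1 - U)
P = 0 (P = -(1 - 1*1)*(-4) = -(1 - 1)*(-4) = -1*0*(-4) = 0*(-4) = 0)
d(C, f) = 193/2 (d(C, f) = 102 - 11/2 = 193/2)
sqrt(-30131 + d(P, 69)) = sqrt(-30131 + 193/2) = sqrt(-60069/2) = I*sqrt(120138)/2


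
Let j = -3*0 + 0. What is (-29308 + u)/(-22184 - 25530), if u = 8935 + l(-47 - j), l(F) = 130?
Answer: 20243/47714 ≈ 0.42426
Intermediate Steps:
j = 0 (j = 0 + 0 = 0)
u = 9065 (u = 8935 + 130 = 9065)
(-29308 + u)/(-22184 - 25530) = (-29308 + 9065)/(-22184 - 25530) = -20243/(-47714) = -20243*(-1/47714) = 20243/47714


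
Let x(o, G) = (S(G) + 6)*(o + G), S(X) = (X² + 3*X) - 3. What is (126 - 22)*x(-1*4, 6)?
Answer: 11856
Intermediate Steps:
S(X) = -3 + X² + 3*X
x(o, G) = (G + o)*(3 + G² + 3*G) (x(o, G) = ((-3 + G² + 3*G) + 6)*(o + G) = (3 + G² + 3*G)*(G + o) = (G + o)*(3 + G² + 3*G))
(126 - 22)*x(-1*4, 6) = (126 - 22)*(6³ + 3*6 + 3*(-1*4) + 3*6² - 1*4*6² + 3*6*(-1*4)) = 104*(216 + 18 + 3*(-4) + 3*36 - 4*36 + 3*6*(-4)) = 104*(216 + 18 - 12 + 108 - 144 - 72) = 104*114 = 11856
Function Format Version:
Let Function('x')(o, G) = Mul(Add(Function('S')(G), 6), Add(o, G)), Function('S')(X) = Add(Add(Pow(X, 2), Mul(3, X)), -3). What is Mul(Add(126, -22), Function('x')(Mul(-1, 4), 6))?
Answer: 11856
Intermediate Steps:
Function('S')(X) = Add(-3, Pow(X, 2), Mul(3, X))
Function('x')(o, G) = Mul(Add(G, o), Add(3, Pow(G, 2), Mul(3, G))) (Function('x')(o, G) = Mul(Add(Add(-3, Pow(G, 2), Mul(3, G)), 6), Add(o, G)) = Mul(Add(3, Pow(G, 2), Mul(3, G)), Add(G, o)) = Mul(Add(G, o), Add(3, Pow(G, 2), Mul(3, G))))
Mul(Add(126, -22), Function('x')(Mul(-1, 4), 6)) = Mul(Add(126, -22), Add(Pow(6, 3), Mul(3, 6), Mul(3, Mul(-1, 4)), Mul(3, Pow(6, 2)), Mul(Mul(-1, 4), Pow(6, 2)), Mul(3, 6, Mul(-1, 4)))) = Mul(104, Add(216, 18, Mul(3, -4), Mul(3, 36), Mul(-4, 36), Mul(3, 6, -4))) = Mul(104, Add(216, 18, -12, 108, -144, -72)) = Mul(104, 114) = 11856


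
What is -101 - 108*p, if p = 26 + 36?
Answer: -6797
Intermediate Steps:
p = 62
-101 - 108*p = -101 - 108*62 = -101 - 6696 = -6797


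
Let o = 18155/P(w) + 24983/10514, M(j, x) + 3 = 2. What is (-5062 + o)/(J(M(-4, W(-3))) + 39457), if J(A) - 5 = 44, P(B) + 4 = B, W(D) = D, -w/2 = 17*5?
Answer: -337397845/2581203522 ≈ -0.13071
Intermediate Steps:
w = -170 (w = -34*5 = -2*85 = -170)
P(B) = -4 + B
M(j, x) = -1 (M(j, x) = -3 + 2 = -1)
J(A) = 49 (J(A) = 5 + 44 = 49)
o = -6661951/65337 (o = 18155/(-4 - 170) + 24983/10514 = 18155/(-174) + 24983*(1/10514) = 18155*(-1/174) + 3569/1502 = -18155/174 + 3569/1502 = -6661951/65337 ≈ -101.96)
(-5062 + o)/(J(M(-4, W(-3))) + 39457) = (-5062 - 6661951/65337)/(49 + 39457) = -337397845/65337/39506 = -337397845/65337*1/39506 = -337397845/2581203522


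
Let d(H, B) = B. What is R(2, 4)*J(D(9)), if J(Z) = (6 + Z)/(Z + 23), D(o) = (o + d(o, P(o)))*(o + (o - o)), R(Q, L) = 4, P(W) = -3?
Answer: 240/77 ≈ 3.1169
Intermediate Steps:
D(o) = o*(-3 + o) (D(o) = (o - 3)*(o + (o - o)) = (-3 + o)*(o + 0) = (-3 + o)*o = o*(-3 + o))
J(Z) = (6 + Z)/(23 + Z)
R(2, 4)*J(D(9)) = 4*((6 + 9*(-3 + 9))/(23 + 9*(-3 + 9))) = 4*((6 + 9*6)/(23 + 9*6)) = 4*((6 + 54)/(23 + 54)) = 4*(60/77) = 240/77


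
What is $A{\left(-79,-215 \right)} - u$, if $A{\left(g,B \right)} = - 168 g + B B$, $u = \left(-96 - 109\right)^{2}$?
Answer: $17472$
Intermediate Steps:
$u = 42025$ ($u = \left(-205\right)^{2} = 42025$)
$A{\left(g,B \right)} = B^{2} - 168 g$ ($A{\left(g,B \right)} = - 168 g + B^{2} = B^{2} - 168 g$)
$A{\left(-79,-215 \right)} - u = \left(\left(-215\right)^{2} - -13272\right) - 42025 = \left(46225 + 13272\right) - 42025 = 59497 - 42025 = 17472$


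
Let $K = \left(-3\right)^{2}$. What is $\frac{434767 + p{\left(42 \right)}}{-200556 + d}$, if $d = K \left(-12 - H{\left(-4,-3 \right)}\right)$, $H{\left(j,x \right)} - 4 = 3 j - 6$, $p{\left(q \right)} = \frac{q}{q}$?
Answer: $- \frac{217384}{100269} \approx -2.168$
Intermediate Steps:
$p{\left(q \right)} = 1$
$H{\left(j,x \right)} = -2 + 3 j$ ($H{\left(j,x \right)} = 4 + \left(3 j - 6\right) = 4 + \left(-6 + 3 j\right) = -2 + 3 j$)
$K = 9$
$d = 18$ ($d = 9 \left(-12 - \left(-2 + 3 \left(-4\right)\right)\right) = 9 \left(-12 - \left(-2 - 12\right)\right) = 9 \left(-12 - -14\right) = 9 \left(-12 + 14\right) = 9 \cdot 2 = 18$)
$\frac{434767 + p{\left(42 \right)}}{-200556 + d} = \frac{434767 + 1}{-200556 + 18} = \frac{434768}{-200538} = 434768 \left(- \frac{1}{200538}\right) = - \frac{217384}{100269}$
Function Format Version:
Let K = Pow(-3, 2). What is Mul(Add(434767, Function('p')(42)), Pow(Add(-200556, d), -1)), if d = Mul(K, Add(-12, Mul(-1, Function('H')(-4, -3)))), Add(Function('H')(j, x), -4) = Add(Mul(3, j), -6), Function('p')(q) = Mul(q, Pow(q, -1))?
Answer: Rational(-217384, 100269) ≈ -2.1680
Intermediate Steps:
Function('p')(q) = 1
Function('H')(j, x) = Add(-2, Mul(3, j)) (Function('H')(j, x) = Add(4, Add(Mul(3, j), -6)) = Add(4, Add(-6, Mul(3, j))) = Add(-2, Mul(3, j)))
K = 9
d = 18 (d = Mul(9, Add(-12, Mul(-1, Add(-2, Mul(3, -4))))) = Mul(9, Add(-12, Mul(-1, Add(-2, -12)))) = Mul(9, Add(-12, Mul(-1, -14))) = Mul(9, Add(-12, 14)) = Mul(9, 2) = 18)
Mul(Add(434767, Function('p')(42)), Pow(Add(-200556, d), -1)) = Mul(Add(434767, 1), Pow(Add(-200556, 18), -1)) = Mul(434768, Pow(-200538, -1)) = Mul(434768, Rational(-1, 200538)) = Rational(-217384, 100269)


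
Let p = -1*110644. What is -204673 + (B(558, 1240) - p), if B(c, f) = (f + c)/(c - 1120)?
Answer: -26423048/281 ≈ -94032.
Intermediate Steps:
p = -110644
B(c, f) = (c + f)/(-1120 + c)
-204673 + (B(558, 1240) - p) = -204673 + ((558 + 1240)/(-1120 + 558) - 1*(-110644)) = -204673 + (1798/(-562) + 110644) = -204673 + (-1/562*1798 + 110644) = -204673 + (-899/281 + 110644) = -204673 + 31090065/281 = -26423048/281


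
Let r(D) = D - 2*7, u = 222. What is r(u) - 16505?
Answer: -16297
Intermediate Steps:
r(D) = -14 + D (r(D) = D - 14 = -14 + D)
r(u) - 16505 = (-14 + 222) - 16505 = 208 - 16505 = -16297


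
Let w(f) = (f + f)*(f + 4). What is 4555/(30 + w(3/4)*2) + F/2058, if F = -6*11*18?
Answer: 6214414/60711 ≈ 102.36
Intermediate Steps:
w(f) = 2*f*(4 + f) (w(f) = (2*f)*(4 + f) = 2*f*(4 + f))
F = -1188 (F = -66*18 = -1188)
4555/(30 + w(3/4)*2) + F/2058 = 4555/(30 + (2*(3/4)*(4 + 3/4))*2) - 1188/2058 = 4555/(30 + (2*(3*(¼))*(4 + 3*(¼)))*2) - 1188*1/2058 = 4555/(30 + (2*(¾)*(4 + ¾))*2) - 198/343 = 4555/(30 + (2*(¾)*(19/4))*2) - 198/343 = 4555/(30 + (57/8)*2) - 198/343 = 4555/(30 + 57/4) - 198/343 = 4555/(177/4) - 198/343 = 4555*(4/177) - 198/343 = 18220/177 - 198/343 = 6214414/60711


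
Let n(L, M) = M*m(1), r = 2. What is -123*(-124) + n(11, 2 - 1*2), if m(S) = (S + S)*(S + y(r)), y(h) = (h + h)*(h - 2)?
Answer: 15252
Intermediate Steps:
y(h) = 2*h*(-2 + h) (y(h) = (2*h)*(-2 + h) = 2*h*(-2 + h))
m(S) = 2*S**2 (m(S) = (S + S)*(S + 2*2*(-2 + 2)) = (2*S)*(S + 2*2*0) = (2*S)*(S + 0) = (2*S)*S = 2*S**2)
n(L, M) = 2*M (n(L, M) = M*(2*1**2) = M*(2*1) = M*2 = 2*M)
-123*(-124) + n(11, 2 - 1*2) = -123*(-124) + 2*(2 - 1*2) = 15252 + 2*(2 - 2) = 15252 + 2*0 = 15252 + 0 = 15252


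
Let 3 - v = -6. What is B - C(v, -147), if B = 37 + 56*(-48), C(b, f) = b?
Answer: -2660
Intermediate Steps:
v = 9 (v = 3 - 1*(-6) = 3 + 6 = 9)
B = -2651 (B = 37 - 2688 = -2651)
B - C(v, -147) = -2651 - 1*9 = -2651 - 9 = -2660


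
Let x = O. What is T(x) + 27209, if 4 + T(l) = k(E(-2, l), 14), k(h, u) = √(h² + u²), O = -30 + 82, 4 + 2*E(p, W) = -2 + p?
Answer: 27205 + 2*√53 ≈ 27220.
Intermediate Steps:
E(p, W) = -3 + p/2 (E(p, W) = -2 + (-2 + p)/2 = -2 + (-1 + p/2) = -3 + p/2)
O = 52
x = 52
T(l) = -4 + 2*√53 (T(l) = -4 + √((-3 + (½)*(-2))² + 14²) = -4 + √((-3 - 1)² + 196) = -4 + √((-4)² + 196) = -4 + √(16 + 196) = -4 + √212 = -4 + 2*√53)
T(x) + 27209 = (-4 + 2*√53) + 27209 = 27205 + 2*√53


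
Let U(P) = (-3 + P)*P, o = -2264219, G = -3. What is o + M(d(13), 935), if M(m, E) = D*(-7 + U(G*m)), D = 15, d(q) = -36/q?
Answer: -382558976/169 ≈ -2.2637e+6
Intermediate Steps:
U(P) = P*(-3 + P)
M(m, E) = -105 - 45*m*(-3 - 3*m) (M(m, E) = 15*(-7 + (-3*m)*(-3 - 3*m)) = 15*(-7 - 3*m*(-3 - 3*m)) = -105 - 45*m*(-3 - 3*m))
o + M(d(13), 935) = -2264219 + (-105 + 135*(-36/13)*(1 - 36/13)) = -2264219 + (-105 + 135*(-36/13)*(-23/13)) = -2264219 + (-105 + 111780/169) = -2264219 + 94035/169 = -382558976/169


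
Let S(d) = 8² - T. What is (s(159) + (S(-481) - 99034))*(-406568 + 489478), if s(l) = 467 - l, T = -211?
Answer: -8162572410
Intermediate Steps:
S(d) = 275 (S(d) = 8² - 1*(-211) = 64 + 211 = 275)
(s(159) + (S(-481) - 99034))*(-406568 + 489478) = ((467 - 1*159) + (275 - 99034))*(-406568 + 489478) = ((467 - 159) - 98759)*82910 = (308 - 98759)*82910 = -98451*82910 = -8162572410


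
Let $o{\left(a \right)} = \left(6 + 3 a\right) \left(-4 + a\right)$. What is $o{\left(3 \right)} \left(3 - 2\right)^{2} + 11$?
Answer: $-4$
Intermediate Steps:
$o{\left(a \right)} = \left(-4 + a\right) \left(6 + 3 a\right)$
$o{\left(3 \right)} \left(3 - 2\right)^{2} + 11 = \left(-24 - 18 + 3 \cdot 3^{2}\right) \left(3 - 2\right)^{2} + 11 = \left(-24 - 18 + 3 \cdot 9\right) 1^{2} + 11 = \left(-24 - 18 + 27\right) 1 + 11 = \left(-15\right) 1 + 11 = -15 + 11 = -4$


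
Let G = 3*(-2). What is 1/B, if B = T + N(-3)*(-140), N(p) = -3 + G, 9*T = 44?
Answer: 9/11384 ≈ 0.00079058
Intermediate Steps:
T = 44/9 (T = (⅑)*44 = 44/9 ≈ 4.8889)
G = -6
N(p) = -9 (N(p) = -3 - 6 = -9)
B = 11384/9 (B = 44/9 - 9*(-140) = 44/9 + 1260 = 11384/9 ≈ 1264.9)
1/B = 1/(11384/9) = 9/11384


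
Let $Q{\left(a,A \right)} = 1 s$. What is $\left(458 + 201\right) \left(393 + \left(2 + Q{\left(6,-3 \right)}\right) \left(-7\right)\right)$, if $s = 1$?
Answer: $245148$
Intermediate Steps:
$Q{\left(a,A \right)} = 1$ ($Q{\left(a,A \right)} = 1 \cdot 1 = 1$)
$\left(458 + 201\right) \left(393 + \left(2 + Q{\left(6,-3 \right)}\right) \left(-7\right)\right) = \left(458 + 201\right) \left(393 + \left(2 + 1\right) \left(-7\right)\right) = 659 \left(393 + 3 \left(-7\right)\right) = 659 \left(393 - 21\right) = 659 \cdot 372 = 245148$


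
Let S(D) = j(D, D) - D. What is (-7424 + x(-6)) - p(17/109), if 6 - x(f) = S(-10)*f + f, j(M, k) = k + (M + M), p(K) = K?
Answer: -821005/109 ≈ -7532.2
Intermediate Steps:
j(M, k) = k + 2*M
S(D) = 2*D (S(D) = (D + 2*D) - D = 3*D - D = 2*D)
x(f) = 6 + 19*f (x(f) = 6 - ((2*(-10))*f + f) = 6 - (-20*f + f) = 6 - (-19)*f = 6 + 19*f)
(-7424 + x(-6)) - p(17/109) = (-7424 + (6 + 19*(-6))) - 17/109 = (-7424 + (6 - 114)) - 17/109 = (-7424 - 108) - 1*17/109 = -7532 - 17/109 = -821005/109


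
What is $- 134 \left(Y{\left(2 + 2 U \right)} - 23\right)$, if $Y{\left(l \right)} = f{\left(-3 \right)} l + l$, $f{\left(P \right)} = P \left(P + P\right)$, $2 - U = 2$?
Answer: $-2010$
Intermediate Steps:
$U = 0$ ($U = 2 - 2 = 0$)
$f{\left(P \right)} = 2 P^{2}$ ($f{\left(P \right)} = P 2 P = 2 P^{2}$)
$Y{\left(l \right)} = 19 l$ ($Y{\left(l \right)} = 2 \left(-3\right)^{2} l + l = 2 \cdot 9 l + l = 18 l + l = 19 l$)
$- 134 \left(Y{\left(2 + 2 U \right)} - 23\right) = - 134 \left(19 \left(2 + 2 \cdot 0\right) - 23\right) = - 134 \left(19 \left(2 + 0\right) - 23\right) = - 134 \left(19 \cdot 2 - 23\right) = - 134 \left(38 - 23\right) = \left(-134\right) 15 = -2010$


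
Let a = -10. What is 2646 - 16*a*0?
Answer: 2646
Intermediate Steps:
2646 - 16*a*0 = 2646 - 16*(-10)*0 = 2646 + 160*0 = 2646 + 0 = 2646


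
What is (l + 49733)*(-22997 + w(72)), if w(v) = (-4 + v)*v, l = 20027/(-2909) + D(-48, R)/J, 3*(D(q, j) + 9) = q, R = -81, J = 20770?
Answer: -10876703899202535/12083986 ≈ -9.0009e+8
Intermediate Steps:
D(q, j) = -9 + q/3
l = -83206703/12083986 (l = 20027/(-2909) + (-9 + (⅓)*(-48))/20770 = 20027*(-1/2909) + (-9 - 16)*(1/20770) = -20027/2909 - 25*1/20770 = -20027/2909 - 5/4154 = -83206703/12083986 ≈ -6.8857)
w(v) = v*(-4 + v)
(l + 49733)*(-22997 + w(72)) = (-83206703/12083986 + 49733)*(-22997 + 72*(-4 + 72)) = 600889669035*(-22997 + 72*68)/12083986 = 600889669035*(-22997 + 4896)/12083986 = (600889669035/12083986)*(-18101) = -10876703899202535/12083986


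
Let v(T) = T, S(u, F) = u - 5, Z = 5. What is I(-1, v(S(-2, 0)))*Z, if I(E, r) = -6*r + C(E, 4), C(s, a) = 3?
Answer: 225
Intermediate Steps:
S(u, F) = -5 + u
I(E, r) = 3 - 6*r (I(E, r) = -6*r + 3 = 3 - 6*r)
I(-1, v(S(-2, 0)))*Z = (3 - 6*(-5 - 2))*5 = (3 - 6*(-7))*5 = (3 + 42)*5 = 45*5 = 225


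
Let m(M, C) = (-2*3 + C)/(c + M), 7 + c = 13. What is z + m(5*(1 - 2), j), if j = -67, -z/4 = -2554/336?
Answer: -1789/42 ≈ -42.595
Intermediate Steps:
z = 1277/42 (z = -(-10216)/336 = -4*(-1277/168) = 1277/42 ≈ 30.405)
c = 6 (c = -7 + 13 = 6)
m(M, C) = (-6 + C)/(6 + M) (m(M, C) = (-2*3 + C)/(6 + M) = (-6 + C)/(6 + M))
z + m(5*(1 - 2), j) = 1277/42 + (-6 - 67)/(6 + 5*(1 - 2)) = 1277/42 - 73/(6 + 5*(-1)) = 1277/42 - 73/(6 - 5) = 1277/42 - 73/1 = 1277/42 + 1*(-73) = 1277/42 - 73 = -1789/42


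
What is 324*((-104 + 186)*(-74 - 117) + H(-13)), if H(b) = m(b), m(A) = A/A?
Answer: -5074164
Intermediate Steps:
m(A) = 1
H(b) = 1
324*((-104 + 186)*(-74 - 117) + H(-13)) = 324*((-104 + 186)*(-74 - 117) + 1) = 324*(82*(-191) + 1) = 324*(-15662 + 1) = 324*(-15661) = -5074164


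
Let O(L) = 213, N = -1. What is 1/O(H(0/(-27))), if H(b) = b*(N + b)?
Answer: 1/213 ≈ 0.0046948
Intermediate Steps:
H(b) = b*(-1 + b)
1/O(H(0/(-27))) = 1/213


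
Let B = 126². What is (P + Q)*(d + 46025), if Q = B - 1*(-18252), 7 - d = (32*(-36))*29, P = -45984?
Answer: -941840640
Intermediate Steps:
B = 15876
d = 33415 (d = 7 - 32*(-36)*29 = 7 - (-1152)*29 = 7 - 1*(-33408) = 7 + 33408 = 33415)
Q = 34128 (Q = 15876 - 1*(-18252) = 15876 + 18252 = 34128)
(P + Q)*(d + 46025) = (-45984 + 34128)*(33415 + 46025) = -11856*79440 = -941840640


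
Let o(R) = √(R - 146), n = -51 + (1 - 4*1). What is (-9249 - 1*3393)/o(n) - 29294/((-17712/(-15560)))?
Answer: -28488415/1107 + 6321*I*√2/10 ≈ -25735.0 + 893.92*I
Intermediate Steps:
n = -54 (n = -51 + (1 - 4) = -51 - 3 = -54)
o(R) = √(-146 + R)
(-9249 - 1*3393)/o(n) - 29294/((-17712/(-15560))) = (-9249 - 1*3393)/(√(-146 - 54)) - 29294/((-17712/(-15560))) = (-9249 - 3393)/(√(-200)) - 29294/((-17712*(-1/15560))) = -12642*(-I*√2/20) - 29294/2214/1945 = -(-6321)*I*√2/10 - 29294*1945/2214 = 6321*I*√2/10 - 28488415/1107 = -28488415/1107 + 6321*I*√2/10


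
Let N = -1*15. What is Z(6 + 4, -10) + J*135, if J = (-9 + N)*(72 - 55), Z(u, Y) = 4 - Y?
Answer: -55066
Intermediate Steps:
N = -15
J = -408 (J = (-9 - 15)*(72 - 55) = -24*17 = -408)
Z(6 + 4, -10) + J*135 = (4 - 1*(-10)) - 408*135 = (4 + 10) - 55080 = 14 - 55080 = -55066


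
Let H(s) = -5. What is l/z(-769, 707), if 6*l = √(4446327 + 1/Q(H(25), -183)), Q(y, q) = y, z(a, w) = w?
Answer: √111158170/21210 ≈ 0.49708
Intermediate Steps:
l = √111158170/30 (l = √(4446327 + 1/(-5))/6 = √(4446327 - ⅕)/6 = √(22231634/5)/6 = (√111158170/5)/6 = √111158170/30 ≈ 351.44)
l/z(-769, 707) = (√111158170/30)/707 = (√111158170/30)*(1/707) = √111158170/21210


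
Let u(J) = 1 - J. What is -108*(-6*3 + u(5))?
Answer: 2376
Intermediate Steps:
-108*(-6*3 + u(5)) = -108*(-6*3 + (1 - 1*5)) = -108*(-18 + (1 - 5)) = -108*(-18 - 4) = -108*(-22) = 2376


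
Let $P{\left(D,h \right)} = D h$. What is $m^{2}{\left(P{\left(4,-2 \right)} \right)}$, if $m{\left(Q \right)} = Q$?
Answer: $64$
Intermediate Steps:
$m^{2}{\left(P{\left(4,-2 \right)} \right)} = \left(4 \left(-2\right)\right)^{2} = \left(-8\right)^{2} = 64$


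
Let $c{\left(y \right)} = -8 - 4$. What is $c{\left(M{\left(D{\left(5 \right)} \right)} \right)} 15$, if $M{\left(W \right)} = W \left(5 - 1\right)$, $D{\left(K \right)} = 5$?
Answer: $-180$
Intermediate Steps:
$M{\left(W \right)} = 4 W$ ($M{\left(W \right)} = W 4 = 4 W$)
$c{\left(y \right)} = -12$ ($c{\left(y \right)} = -8 - 4 = -12$)
$c{\left(M{\left(D{\left(5 \right)} \right)} \right)} 15 = \left(-12\right) 15 = -180$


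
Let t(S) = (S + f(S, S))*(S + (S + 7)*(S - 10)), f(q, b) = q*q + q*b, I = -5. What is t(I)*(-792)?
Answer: 1247400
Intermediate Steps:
f(q, b) = q² + b*q
t(S) = (S + 2*S²)*(S + (-10 + S)*(7 + S)) (t(S) = (S + S*(S + S))*(S + (S + 7)*(S - 10)) = (S + S*(2*S))*(S + (7 + S)*(-10 + S)) = (S + 2*S²)*(S + (-10 + S)*(7 + S)))
t(I)*(-792) = -5*(-70 - 142*(-5) - 3*(-5)² + 2*(-5)³)*(-792) = -5*(-70 + 710 - 3*25 + 2*(-125))*(-792) = -5*(-70 + 710 - 75 - 250)*(-792) = -5*315*(-792) = -1575*(-792) = 1247400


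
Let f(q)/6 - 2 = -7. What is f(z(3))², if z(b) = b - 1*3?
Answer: 900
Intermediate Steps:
z(b) = -3 + b (z(b) = b - 3 = -3 + b)
f(q) = -30 (f(q) = 12 + 6*(-7) = 12 - 42 = -30)
f(z(3))² = (-30)² = 900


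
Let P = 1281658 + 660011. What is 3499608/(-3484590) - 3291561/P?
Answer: -338237424273/125294821865 ≈ -2.6995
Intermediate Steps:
P = 1941669
3499608/(-3484590) - 3291561/P = 3499608/(-3484590) - 3291561/1941669 = 3499608*(-1/3484590) - 3291561*1/1941669 = -583268/580765 - 365729/215741 = -338237424273/125294821865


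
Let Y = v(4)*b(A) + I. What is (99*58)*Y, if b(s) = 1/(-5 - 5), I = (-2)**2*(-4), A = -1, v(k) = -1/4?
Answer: -1834569/20 ≈ -91729.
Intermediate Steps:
v(k) = -1/4 (v(k) = -1*1/4 = -1/4)
I = -16 (I = 4*(-4) = -16)
b(s) = -1/10 (b(s) = 1/(-10) = -1/10)
Y = -639/40 (Y = -1/4*(-1/10) - 16 = 1/40 - 16 = -639/40 ≈ -15.975)
(99*58)*Y = (99*58)*(-639/40) = 5742*(-639/40) = -1834569/20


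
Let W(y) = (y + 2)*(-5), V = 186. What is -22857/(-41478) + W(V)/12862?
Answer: 42499569/88915006 ≈ 0.47798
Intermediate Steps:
W(y) = -10 - 5*y (W(y) = (2 + y)*(-5) = -10 - 5*y)
-22857/(-41478) + W(V)/12862 = -22857/(-41478) + (-10 - 5*186)/12862 = -22857*(-1/41478) + (-10 - 930)*(1/12862) = 7619/13826 - 940*1/12862 = 7619/13826 - 470/6431 = 42499569/88915006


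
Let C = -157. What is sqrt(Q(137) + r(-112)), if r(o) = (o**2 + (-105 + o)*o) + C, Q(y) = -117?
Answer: sqrt(36574) ≈ 191.24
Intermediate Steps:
r(o) = -157 + o**2 + o*(-105 + o) (r(o) = (o**2 + (-105 + o)*o) - 157 = (o**2 + o*(-105 + o)) - 157 = -157 + o**2 + o*(-105 + o))
sqrt(Q(137) + r(-112)) = sqrt(-117 + (-157 - 105*(-112) + 2*(-112)**2)) = sqrt(-117 + (-157 + 11760 + 2*12544)) = sqrt(-117 + (-157 + 11760 + 25088)) = sqrt(-117 + 36691) = sqrt(36574)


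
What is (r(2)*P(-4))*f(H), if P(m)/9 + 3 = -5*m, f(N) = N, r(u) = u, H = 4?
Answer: 1224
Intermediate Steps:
P(m) = -27 - 45*m (P(m) = -27 + 9*(-5*m) = -27 - 45*m)
(r(2)*P(-4))*f(H) = (2*(-27 - 45*(-4)))*4 = (2*(-27 + 180))*4 = (2*153)*4 = 306*4 = 1224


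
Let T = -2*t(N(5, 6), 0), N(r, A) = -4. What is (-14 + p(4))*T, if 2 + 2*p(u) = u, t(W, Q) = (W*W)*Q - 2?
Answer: -52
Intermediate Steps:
t(W, Q) = -2 + Q*W² (t(W, Q) = W²*Q - 2 = Q*W² - 2 = -2 + Q*W²)
p(u) = -1 + u/2
T = 4 (T = -2*(-2 + 0*(-4)²) = -2*(-2 + 0*16) = -2*(-2 + 0) = -2*(-2) = 4)
(-14 + p(4))*T = (-14 + (-1 + (½)*4))*4 = (-14 + (-1 + 2))*4 = (-14 + 1)*4 = -13*4 = -52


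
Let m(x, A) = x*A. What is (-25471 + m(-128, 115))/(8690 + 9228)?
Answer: -40191/17918 ≈ -2.2430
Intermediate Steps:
m(x, A) = A*x
(-25471 + m(-128, 115))/(8690 + 9228) = (-25471 + 115*(-128))/(8690 + 9228) = (-25471 - 14720)/17918 = -40191*1/17918 = -40191/17918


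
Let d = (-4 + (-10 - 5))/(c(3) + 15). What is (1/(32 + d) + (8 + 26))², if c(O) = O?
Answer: 359329936/310249 ≈ 1158.2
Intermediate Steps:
d = -19/18 (d = (-4 + (-10 - 5))/(3 + 15) = (-4 - 15)/18 = -19*1/18 = -19/18 ≈ -1.0556)
(1/(32 + d) + (8 + 26))² = (1/(32 - 19/18) + (8 + 26))² = (1/(557/18) + 34)² = (18/557 + 34)² = (18956/557)² = 359329936/310249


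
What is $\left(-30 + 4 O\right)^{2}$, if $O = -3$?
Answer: $1764$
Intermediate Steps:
$\left(-30 + 4 O\right)^{2} = \left(-30 + 4 \left(-3\right)\right)^{2} = \left(-30 - 12\right)^{2} = \left(-42\right)^{2} = 1764$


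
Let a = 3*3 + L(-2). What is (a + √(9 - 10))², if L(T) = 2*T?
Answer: (5 + I)² ≈ 24.0 + 10.0*I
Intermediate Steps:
a = 5 (a = 3*3 + 2*(-2) = 9 - 4 = 5)
(a + √(9 - 10))² = (5 + √(9 - 10))² = (5 + √(-1))² = (5 + I)²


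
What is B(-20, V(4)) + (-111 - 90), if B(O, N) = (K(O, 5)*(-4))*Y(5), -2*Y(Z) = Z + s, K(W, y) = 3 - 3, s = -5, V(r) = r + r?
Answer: -201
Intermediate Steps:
V(r) = 2*r
K(W, y) = 0
Y(Z) = 5/2 - Z/2 (Y(Z) = -(Z - 5)/2 = -(-5 + Z)/2 = 5/2 - Z/2)
B(O, N) = 0 (B(O, N) = (0*(-4))*(5/2 - ½*5) = 0*(5/2 - 5/2) = 0*0 = 0)
B(-20, V(4)) + (-111 - 90) = 0 + (-111 - 90) = 0 - 201 = -201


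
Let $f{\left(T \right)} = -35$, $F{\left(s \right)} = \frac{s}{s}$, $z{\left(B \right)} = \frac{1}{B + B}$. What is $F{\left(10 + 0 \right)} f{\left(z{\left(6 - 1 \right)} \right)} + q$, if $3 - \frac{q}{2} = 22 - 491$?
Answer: $909$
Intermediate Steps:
$q = 944$ ($q = 6 - 2 \left(22 - 491\right) = 6 - -938 = 6 + 938 = 944$)
$z{\left(B \right)} = \frac{1}{2 B}$
$F{\left(s \right)} = 1$
$F{\left(10 + 0 \right)} f{\left(z{\left(6 - 1 \right)} \right)} + q = 1 \left(-35\right) + 944 = -35 + 944 = 909$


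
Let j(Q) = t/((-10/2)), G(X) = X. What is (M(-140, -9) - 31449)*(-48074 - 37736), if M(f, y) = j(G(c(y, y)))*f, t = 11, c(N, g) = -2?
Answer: 2672209210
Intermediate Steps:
j(Q) = -11/5 (j(Q) = 11/((-10/2)) = 11/((-10*1/2)) = 11/(-5) = 11*(-1/5) = -11/5)
M(f, y) = -11*f/5
(M(-140, -9) - 31449)*(-48074 - 37736) = (-11/5*(-140) - 31449)*(-48074 - 37736) = (308 - 31449)*(-85810) = -31141*(-85810) = 2672209210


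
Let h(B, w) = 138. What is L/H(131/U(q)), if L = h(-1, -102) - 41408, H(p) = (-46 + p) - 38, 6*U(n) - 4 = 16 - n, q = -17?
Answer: 763495/1161 ≈ 657.62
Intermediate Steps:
U(n) = 10/3 - n/6 (U(n) = ⅔ + (16 - n)/6 = ⅔ + (8/3 - n/6) = 10/3 - n/6)
H(p) = -84 + p
L = -41270 (L = 138 - 41408 = -41270)
L/H(131/U(q)) = -41270/(-84 + 131/(10/3 - ⅙*(-17))) = -41270/(-84 + 131/(10/3 + 17/6)) = -41270/(-84 + 131/(37/6)) = -41270/(-84 + 131*(6/37)) = -41270/(-84 + 786/37) = -41270/(-2322/37) = -41270*(-37/2322) = 763495/1161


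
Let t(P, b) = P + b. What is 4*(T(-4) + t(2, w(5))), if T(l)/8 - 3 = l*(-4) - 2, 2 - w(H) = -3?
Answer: 572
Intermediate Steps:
w(H) = 5 (w(H) = 2 - 1*(-3) = 2 + 3 = 5)
T(l) = 8 - 32*l (T(l) = 24 + 8*(l*(-4) - 2) = 24 + 8*(-4*l - 2) = 24 + 8*(-2 - 4*l) = 24 + (-16 - 32*l) = 8 - 32*l)
4*(T(-4) + t(2, w(5))) = 4*((8 - 32*(-4)) + (2 + 5)) = 4*((8 + 128) + 7) = 4*(136 + 7) = 4*143 = 572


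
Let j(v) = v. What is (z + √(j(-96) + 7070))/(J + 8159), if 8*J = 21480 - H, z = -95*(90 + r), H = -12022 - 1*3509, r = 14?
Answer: -79040/102283 + 8*√6974/102283 ≈ -0.76623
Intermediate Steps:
H = -15531 (H = -12022 - 3509 = -15531)
z = -9880 (z = -95*(90 + 14) = -95*104 = -9880)
J = 37011/8 (J = (21480 - 1*(-15531))/8 = (21480 + 15531)/8 = (⅛)*37011 = 37011/8 ≈ 4626.4)
(z + √(j(-96) + 7070))/(J + 8159) = (-9880 + √(-96 + 7070))/(37011/8 + 8159) = (-9880 + √6974)/(102283/8) = (-9880 + √6974)*(8/102283) = -79040/102283 + 8*√6974/102283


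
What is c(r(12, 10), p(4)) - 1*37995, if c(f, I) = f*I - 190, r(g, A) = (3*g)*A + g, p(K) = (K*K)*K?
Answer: -14377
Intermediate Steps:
p(K) = K³ (p(K) = K²*K = K³)
r(g, A) = g + 3*A*g (r(g, A) = 3*A*g + g = g + 3*A*g)
c(f, I) = -190 + I*f (c(f, I) = I*f - 190 = -190 + I*f)
c(r(12, 10), p(4)) - 1*37995 = (-190 + 4³*(12*(1 + 3*10))) - 1*37995 = (-190 + 64*(12*(1 + 30))) - 37995 = (-190 + 64*(12*31)) - 37995 = (-190 + 64*372) - 37995 = (-190 + 23808) - 37995 = 23618 - 37995 = -14377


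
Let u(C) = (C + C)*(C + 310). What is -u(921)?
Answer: -2267502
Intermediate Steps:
u(C) = 2*C*(310 + C) (u(C) = (2*C)*(310 + C) = 2*C*(310 + C))
-u(921) = -2*921*(310 + 921) = -2*921*1231 = -1*2267502 = -2267502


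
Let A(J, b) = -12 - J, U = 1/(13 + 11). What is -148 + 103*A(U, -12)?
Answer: -33319/24 ≈ -1388.3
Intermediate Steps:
U = 1/24 ≈ 0.041667
-148 + 103*A(U, -12) = -148 + 103*(-12 - 1*1/24) = -148 + 103*(-12 - 1/24) = -148 + 103*(-289/24) = -148 - 29767/24 = -33319/24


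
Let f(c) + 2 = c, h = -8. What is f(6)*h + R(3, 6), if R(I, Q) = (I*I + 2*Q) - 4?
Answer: -15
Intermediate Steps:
R(I, Q) = -4 + I² + 2*Q (R(I, Q) = (I² + 2*Q) - 4 = -4 + I² + 2*Q)
f(c) = -2 + c
f(6)*h + R(3, 6) = (-2 + 6)*(-8) + (-4 + 3² + 2*6) = 4*(-8) + (-4 + 9 + 12) = -32 + 17 = -15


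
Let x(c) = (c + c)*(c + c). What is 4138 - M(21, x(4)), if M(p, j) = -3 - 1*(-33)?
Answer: 4108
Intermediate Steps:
x(c) = 4*c² (x(c) = (2*c)*(2*c) = 4*c²)
M(p, j) = 30 (M(p, j) = -3 + 33 = 30)
4138 - M(21, x(4)) = 4138 - 1*30 = 4138 - 30 = 4108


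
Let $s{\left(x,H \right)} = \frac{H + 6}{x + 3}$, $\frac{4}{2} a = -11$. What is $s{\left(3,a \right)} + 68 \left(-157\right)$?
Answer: $- \frac{128111}{12} \approx -10676.0$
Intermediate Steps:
$a = - \frac{11}{2}$ ($a = \frac{1}{2} \left(-11\right) = - \frac{11}{2} \approx -5.5$)
$s{\left(x,H \right)} = \frac{6 + H}{3 + x}$
$s{\left(3,a \right)} + 68 \left(-157\right) = \frac{6 - \frac{11}{2}}{3 + 3} + 68 \left(-157\right) = \frac{1}{6} \cdot \frac{1}{2} - 10676 = \frac{1}{12} - 10676 = - \frac{128111}{12}$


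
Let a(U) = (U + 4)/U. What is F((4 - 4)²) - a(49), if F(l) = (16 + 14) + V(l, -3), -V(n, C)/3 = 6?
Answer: 535/49 ≈ 10.918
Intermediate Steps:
V(n, C) = -18 (V(n, C) = -3*6 = -18)
a(U) = (4 + U)/U
F(l) = 12 (F(l) = (16 + 14) - 18 = 30 - 18 = 12)
F((4 - 4)²) - a(49) = 12 - (4 + 49)/49 = 12 - 53/49 = 535/49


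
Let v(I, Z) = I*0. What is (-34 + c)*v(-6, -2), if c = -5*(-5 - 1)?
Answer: 0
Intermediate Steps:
v(I, Z) = 0
c = 30 (c = -5*(-6) = 30)
(-34 + c)*v(-6, -2) = (-34 + 30)*0 = -4*0 = 0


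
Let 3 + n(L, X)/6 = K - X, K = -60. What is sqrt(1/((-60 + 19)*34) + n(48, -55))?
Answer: 11*I*sqrt(770882)/1394 ≈ 6.9283*I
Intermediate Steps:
n(L, X) = -378 - 6*X (n(L, X) = -18 + 6*(-60 - X) = -18 + (-360 - 6*X) = -378 - 6*X)
sqrt(1/((-60 + 19)*34) + n(48, -55)) = sqrt(1/((-60 + 19)*34) + (-378 - 6*(-55))) = sqrt(1/(-41*34) + (-378 + 330)) = sqrt(1/(-1394) - 48) = sqrt(-1/1394 - 48) = sqrt(-66913/1394) = 11*I*sqrt(770882)/1394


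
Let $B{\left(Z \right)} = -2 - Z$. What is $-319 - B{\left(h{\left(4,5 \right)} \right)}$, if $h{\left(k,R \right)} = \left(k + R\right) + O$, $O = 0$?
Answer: $-308$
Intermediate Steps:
$h{\left(k,R \right)} = R + k$ ($h{\left(k,R \right)} = \left(k + R\right) + 0 = \left(R + k\right) + 0 = R + k$)
$-319 - B{\left(h{\left(4,5 \right)} \right)} = -319 - \left(-2 - \left(5 + 4\right)\right) = -319 - \left(-2 - 9\right) = -319 - -11 = -319 + 11 = -308$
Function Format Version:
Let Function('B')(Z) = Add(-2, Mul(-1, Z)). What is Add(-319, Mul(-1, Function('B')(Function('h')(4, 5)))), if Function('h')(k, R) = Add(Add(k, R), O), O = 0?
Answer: -308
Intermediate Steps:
Function('h')(k, R) = Add(R, k) (Function('h')(k, R) = Add(Add(k, R), 0) = Add(Add(R, k), 0) = Add(R, k))
Add(-319, Mul(-1, Function('B')(Function('h')(4, 5)))) = Add(-319, Mul(-1, Add(-2, Mul(-1, Add(5, 4))))) = Add(-319, Mul(-1, Add(-2, Mul(-1, 9)))) = Add(-319, Mul(-1, Add(-2, -9))) = Add(-319, Mul(-1, -11)) = Add(-319, 11) = -308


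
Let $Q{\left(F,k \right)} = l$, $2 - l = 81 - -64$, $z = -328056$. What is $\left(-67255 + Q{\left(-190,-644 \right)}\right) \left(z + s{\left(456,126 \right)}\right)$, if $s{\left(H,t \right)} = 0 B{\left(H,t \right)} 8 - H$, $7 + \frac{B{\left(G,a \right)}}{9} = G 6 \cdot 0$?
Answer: $22141051776$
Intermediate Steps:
$B{\left(G,a \right)} = -63$ ($B{\left(G,a \right)} = -63 + 9 G 6 \cdot 0 = -63 + 9 \cdot 6 G 0 = -63 + 9 \cdot 0 = -63 + 0 = -63$)
$l = -143$ ($l = 2 - \left(81 - -64\right) = 2 - \left(81 + 64\right) = 2 - 145 = -143$)
$Q{\left(F,k \right)} = -143$
$s{\left(H,t \right)} = - H$ ($s{\left(H,t \right)} = 0 \left(-63\right) 8 - H = 0 \cdot 8 - H = 0 - H = - H$)
$\left(-67255 + Q{\left(-190,-644 \right)}\right) \left(z + s{\left(456,126 \right)}\right) = \left(-67255 - 143\right) \left(-328056 - 456\right) = - 67398 \left(-328056 - 456\right) = \left(-67398\right) \left(-328512\right) = 22141051776$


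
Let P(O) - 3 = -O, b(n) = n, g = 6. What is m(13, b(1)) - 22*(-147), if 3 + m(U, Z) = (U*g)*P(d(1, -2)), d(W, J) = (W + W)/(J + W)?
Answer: 3621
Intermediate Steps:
d(W, J) = 2*W/(J + W) (d(W, J) = (2*W)/(J + W) = 2*W/(J + W))
P(O) = 3 - O
m(U, Z) = -3 + 30*U (m(U, Z) = -3 + (U*6)*(3 - 2/(-2 + 1)) = -3 + (6*U)*(3 - 2/(-1)) = -3 + (6*U)*(3 - 2*(-1)) = -3 + (6*U)*(3 - 1*(-2)) = -3 + (6*U)*(3 + 2) = -3 + (6*U)*5 = -3 + 30*U)
m(13, b(1)) - 22*(-147) = (-3 + 30*13) - 22*(-147) = (-3 + 390) + 3234 = 387 + 3234 = 3621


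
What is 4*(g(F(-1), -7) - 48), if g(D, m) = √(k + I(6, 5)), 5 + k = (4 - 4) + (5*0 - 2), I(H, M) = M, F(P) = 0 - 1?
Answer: -192 + 4*I*√2 ≈ -192.0 + 5.6569*I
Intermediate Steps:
F(P) = -1
k = -7 (k = -5 + ((4 - 4) + (5*0 - 2)) = -5 + (0 + (0 - 2)) = -5 + (0 - 2) = -5 - 2 = -7)
g(D, m) = I*√2 (g(D, m) = √(-7 + 5) = √(-2) = I*√2)
4*(g(F(-1), -7) - 48) = 4*(I*√2 - 48) = 4*(-48 + I*√2) = -192 + 4*I*√2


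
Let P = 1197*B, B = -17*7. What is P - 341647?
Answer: -484090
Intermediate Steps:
B = -119
P = -142443 (P = 1197*(-119) = -142443)
P - 341647 = -142443 - 341647 = -484090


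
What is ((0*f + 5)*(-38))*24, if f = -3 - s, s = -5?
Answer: -4560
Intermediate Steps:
f = 2 (f = -3 - 1*(-5) = -3 + 5 = 2)
((0*f + 5)*(-38))*24 = ((0*2 + 5)*(-38))*24 = ((0 + 5)*(-38))*24 = (5*(-38))*24 = -190*24 = -4560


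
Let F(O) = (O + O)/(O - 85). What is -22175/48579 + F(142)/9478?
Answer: -1994359769/4374101739 ≈ -0.45595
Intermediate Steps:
F(O) = 2*O/(-85 + O) (F(O) = (2*O)/(-85 + O) = 2*O/(-85 + O))
-22175/48579 + F(142)/9478 = -22175/48579 + (2*142/(-85 + 142))/9478 = -22175*1/48579 + (2*142/57)*(1/9478) = -22175/48579 + (2*142*(1/57))*(1/9478) = -22175/48579 + (284/57)*(1/9478) = -22175/48579 + 142/270123 = -1994359769/4374101739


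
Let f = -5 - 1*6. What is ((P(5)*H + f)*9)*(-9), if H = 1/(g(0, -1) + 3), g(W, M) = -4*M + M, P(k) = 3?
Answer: 1701/2 ≈ 850.50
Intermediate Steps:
g(W, M) = -3*M
H = ⅙ (H = 1/(-3*(-1) + 3) = 1/(3 + 3) = 1/6 = ⅙ ≈ 0.16667)
f = -11 (f = -5 - 6 = -11)
((P(5)*H + f)*9)*(-9) = ((3*(⅙) - 11)*9)*(-9) = ((½ - 11)*9)*(-9) = -21/2*9*(-9) = -189/2*(-9) = 1701/2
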